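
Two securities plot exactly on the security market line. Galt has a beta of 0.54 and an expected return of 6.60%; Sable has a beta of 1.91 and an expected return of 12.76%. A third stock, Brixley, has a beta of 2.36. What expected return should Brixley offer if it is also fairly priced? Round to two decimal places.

MRP (SML slope) = (12.76% − 6.60%) / (1.91 − 0.54) = 6.16% / 1.37 = 4.4964%
R_f (intercept) = 6.60% − 0.54 × 4.4964% = 4.1719%
E(R_Brixley) = R_f + β × MRP = 4.1719% + 2.36 × 4.4964% = 14.78%

14.78%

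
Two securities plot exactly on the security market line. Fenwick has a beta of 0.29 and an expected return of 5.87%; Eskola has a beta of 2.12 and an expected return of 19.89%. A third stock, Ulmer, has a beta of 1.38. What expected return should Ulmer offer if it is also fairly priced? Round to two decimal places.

14.22%

MRP (SML slope) = (19.89% − 5.87%) / (2.12 − 0.29) = 14.02% / 1.83 = 7.6612%
R_f (intercept) = 5.87% − 0.29 × 7.6612% = 3.6483%
E(R_Ulmer) = R_f + β × MRP = 3.6483% + 1.38 × 7.6612% = 14.22%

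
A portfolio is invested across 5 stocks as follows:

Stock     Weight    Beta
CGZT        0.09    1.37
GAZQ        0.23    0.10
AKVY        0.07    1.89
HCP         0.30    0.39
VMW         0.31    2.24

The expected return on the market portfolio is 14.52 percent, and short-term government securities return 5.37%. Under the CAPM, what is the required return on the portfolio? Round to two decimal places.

15.34%

β_P = Σ w_i β_i = 0.09×1.37 + 0.23×0.10 + 0.07×1.89 + 0.30×0.39 + 0.31×2.24 = 1.0900
MRP = 14.52% − 5.37% = 9.15%
E(R_P) = R_f + β_P × MRP = 5.37% + 1.0900 × 9.15% = 15.34%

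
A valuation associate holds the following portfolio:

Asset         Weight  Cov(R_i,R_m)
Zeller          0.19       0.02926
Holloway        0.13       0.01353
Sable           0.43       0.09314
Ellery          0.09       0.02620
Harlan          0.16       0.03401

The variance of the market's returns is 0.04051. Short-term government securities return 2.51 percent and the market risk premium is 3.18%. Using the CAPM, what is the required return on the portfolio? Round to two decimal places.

β_Zeller = 0.02926 / 0.04051 = 0.7223
β_Holloway = 0.01353 / 0.04051 = 0.3340
β_Sable = 0.09314 / 0.04051 = 2.2992
β_Ellery = 0.02620 / 0.04051 = 0.6468
β_Harlan = 0.03401 / 0.04051 = 0.8395
β_P = Σ w_i β_i = 0.19×0.7223 + 0.13×0.3340 + 0.43×2.2992 + 0.09×0.6468 + 0.16×0.8395 = 1.3618
E(R_P) = R_f + β_P × MRP = 2.51% + 1.3618 × 3.18% = 6.84%

6.84%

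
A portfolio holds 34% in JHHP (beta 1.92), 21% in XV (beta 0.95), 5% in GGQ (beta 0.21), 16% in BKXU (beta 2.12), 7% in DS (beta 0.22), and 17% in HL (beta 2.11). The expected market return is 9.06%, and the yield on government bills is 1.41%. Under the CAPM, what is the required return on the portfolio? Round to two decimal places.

β_P = Σ w_i β_i = 0.34×1.92 + 0.21×0.95 + 0.05×0.21 + 0.16×2.12 + 0.07×0.22 + 0.17×2.11 = 1.5761
MRP = 9.06% − 1.41% = 7.65%
E(R_P) = R_f + β_P × MRP = 1.41% + 1.5761 × 7.65% = 13.47%

13.47%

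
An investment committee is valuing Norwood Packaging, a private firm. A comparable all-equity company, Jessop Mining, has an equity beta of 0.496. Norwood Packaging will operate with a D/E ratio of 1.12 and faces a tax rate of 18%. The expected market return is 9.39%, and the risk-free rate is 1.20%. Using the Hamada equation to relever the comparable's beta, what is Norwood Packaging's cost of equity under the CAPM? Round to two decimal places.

β_L = β_U × [1 + (1 − t)(D/E)] = 0.496 × [1 + (1 − 0.18) × 1.12]
    = 0.496 × [1 + 0.82 × 1.12] = 0.496 × 1.9184 = 0.9515
MRP = 9.39% − 1.20% = 8.19%
E(R) = R_f + β_L × MRP = 1.20% + 0.9515 × 8.19% = 8.99%

8.99%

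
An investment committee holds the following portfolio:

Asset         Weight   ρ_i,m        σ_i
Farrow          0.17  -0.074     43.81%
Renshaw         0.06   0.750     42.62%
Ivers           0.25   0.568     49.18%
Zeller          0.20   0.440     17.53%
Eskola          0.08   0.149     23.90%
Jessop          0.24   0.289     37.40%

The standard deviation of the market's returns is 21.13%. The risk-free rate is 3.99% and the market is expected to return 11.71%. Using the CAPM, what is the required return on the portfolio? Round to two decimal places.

β_Farrow = -0.074 × 43.81% / 21.13% = -0.1534
β_Renshaw = 0.750 × 42.62% / 21.13% = 1.5128
β_Ivers = 0.568 × 49.18% / 21.13% = 1.3220
β_Zeller = 0.440 × 17.53% / 21.13% = 0.3650
β_Eskola = 0.149 × 23.90% / 21.13% = 0.1685
β_Jessop = 0.289 × 37.40% / 21.13% = 0.5115
β_P = Σ w_i β_i = 0.17×-0.1534 + 0.06×1.5128 + 0.25×1.3220 + 0.20×0.3650 + 0.08×0.1685 + 0.24×0.5115 = 0.6044
MRP = 11.71% − 3.99% = 7.72%
E(R_P) = R_f + β_P × MRP = 3.99% + 0.6044 × 7.72% = 8.66%

8.66%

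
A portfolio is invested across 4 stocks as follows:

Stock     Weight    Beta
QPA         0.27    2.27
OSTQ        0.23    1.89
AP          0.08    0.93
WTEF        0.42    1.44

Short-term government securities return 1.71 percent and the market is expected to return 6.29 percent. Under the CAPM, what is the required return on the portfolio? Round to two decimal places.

β_P = Σ w_i β_i = 0.27×2.27 + 0.23×1.89 + 0.08×0.93 + 0.42×1.44 = 1.7268
MRP = 6.29% − 1.71% = 4.58%
E(R_P) = R_f + β_P × MRP = 1.71% + 1.7268 × 4.58% = 9.62%

9.62%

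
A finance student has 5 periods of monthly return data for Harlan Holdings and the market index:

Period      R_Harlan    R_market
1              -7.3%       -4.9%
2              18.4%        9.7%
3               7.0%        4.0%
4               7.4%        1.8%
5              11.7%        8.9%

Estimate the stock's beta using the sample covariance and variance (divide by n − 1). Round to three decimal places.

1.528

Mean R_i = (-7.3 + 18.4 + 7.0 + 7.4 + 11.7) / 5 = 7.4400%
Mean R_m = (-4.9 + 9.7 + 4.0 + 1.8 + 8.9) / 5 = 3.9000%
Σ(R_i − R̄_i)(R_m − R̄_m) = 214.6200  ⇒  Cov = 214.6200 / 4 = 53.6550
Σ(R_m − R̄_m)² = 140.5000  ⇒  Var(R_m) = 140.5000 / 4 = 35.1250
β = Cov / Var(R_m) = 53.6550 / 35.1250 = 1.5275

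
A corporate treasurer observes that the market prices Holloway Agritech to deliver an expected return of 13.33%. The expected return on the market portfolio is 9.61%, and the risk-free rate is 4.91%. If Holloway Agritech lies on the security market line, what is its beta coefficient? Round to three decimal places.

1.791

MRP = 9.61% − 4.91% = 4.70%
β = (E(R) − R_f) / MRP = (13.33% − 4.91%) / 4.70% = 8.42% / 4.70% = 1.791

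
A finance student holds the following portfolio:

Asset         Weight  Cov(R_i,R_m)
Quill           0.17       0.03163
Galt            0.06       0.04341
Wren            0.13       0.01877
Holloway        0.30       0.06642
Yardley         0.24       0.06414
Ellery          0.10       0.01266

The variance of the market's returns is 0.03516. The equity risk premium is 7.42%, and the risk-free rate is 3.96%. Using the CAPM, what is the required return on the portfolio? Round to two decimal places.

13.88%

β_Quill = 0.03163 / 0.03516 = 0.8996
β_Galt = 0.04341 / 0.03516 = 1.2346
β_Wren = 0.01877 / 0.03516 = 0.5338
β_Holloway = 0.06642 / 0.03516 = 1.8891
β_Yardley = 0.06414 / 0.03516 = 1.8242
β_Ellery = 0.01266 / 0.03516 = 0.3601
β_P = Σ w_i β_i = 0.17×0.8996 + 0.06×1.2346 + 0.13×0.5338 + 0.30×1.8891 + 0.24×1.8242 + 0.10×0.3601 = 1.3370
E(R_P) = R_f + β_P × MRP = 3.96% + 1.3370 × 7.42% = 13.88%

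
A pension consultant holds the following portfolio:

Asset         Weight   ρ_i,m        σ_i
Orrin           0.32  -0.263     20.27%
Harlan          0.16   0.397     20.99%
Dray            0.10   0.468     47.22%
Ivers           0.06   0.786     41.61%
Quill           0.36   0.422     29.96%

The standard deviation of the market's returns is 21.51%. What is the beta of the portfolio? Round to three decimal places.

0.388

β_Orrin = -0.263 × 20.27% / 21.51% = -0.2478
β_Harlan = 0.397 × 20.99% / 21.51% = 0.3874
β_Dray = 0.468 × 47.22% / 21.51% = 1.0274
β_Ivers = 0.786 × 41.61% / 21.51% = 1.5205
β_Quill = 0.422 × 29.96% / 21.51% = 0.5878
β_P = Σ w_i β_i = 0.32×-0.2478 + 0.16×0.3874 + 0.10×1.0274 + 0.06×1.5205 + 0.36×0.5878 = 0.3883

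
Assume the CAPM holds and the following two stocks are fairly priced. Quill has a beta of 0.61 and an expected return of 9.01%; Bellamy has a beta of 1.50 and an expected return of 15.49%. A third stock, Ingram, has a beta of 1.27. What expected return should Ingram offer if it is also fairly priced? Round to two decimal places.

13.82%

MRP (SML slope) = (15.49% − 9.01%) / (1.50 − 0.61) = 6.48% / 0.89 = 7.2809%
R_f (intercept) = 9.01% − 0.61 × 7.2809% = 4.5687%
E(R_Ingram) = R_f + β × MRP = 4.5687% + 1.27 × 7.2809% = 13.82%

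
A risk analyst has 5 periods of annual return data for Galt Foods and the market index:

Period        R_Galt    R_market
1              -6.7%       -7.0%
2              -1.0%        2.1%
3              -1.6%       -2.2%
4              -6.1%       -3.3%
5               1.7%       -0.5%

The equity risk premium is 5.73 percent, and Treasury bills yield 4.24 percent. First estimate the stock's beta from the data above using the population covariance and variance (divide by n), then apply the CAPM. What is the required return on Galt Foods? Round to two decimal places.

Mean R_i = (-6.7 − 1.0 − 1.6 − 6.1 + 1.7) / 5 = -2.7400%
Mean R_m = (-7.0 + 2.1 − 2.2 − 3.3 − 0.5) / 5 = -2.1800%
Σ(R_i − R̄_i)(R_m − R̄_m) = 37.7340  ⇒  Cov = 37.7340 / 5 = 7.5468
Σ(R_m − R̄_m)² = 45.6280  ⇒  Var(R_m) = 45.6280 / 5 = 9.1256
β = Cov / Var(R_m) = 7.5468 / 9.1256 = 0.8270
E(R) = R_f + β × MRP = 4.24% + 0.8270 × 5.73% = 8.98%

8.98%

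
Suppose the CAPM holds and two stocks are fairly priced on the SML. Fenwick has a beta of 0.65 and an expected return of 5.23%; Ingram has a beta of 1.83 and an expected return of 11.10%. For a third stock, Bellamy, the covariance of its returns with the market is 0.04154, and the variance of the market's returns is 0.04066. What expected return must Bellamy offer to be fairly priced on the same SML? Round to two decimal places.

7.08%

MRP = (11.10% − 5.23%) / (1.83 − 0.65) = 4.9746%
R_f = 5.23% − 0.65 × 4.9746% = 1.9965%
β_Bellamy = Cov / Var(R_m) = 0.04154 / 0.04066 = 1.0216
E(R_Bellamy) = R_f + β × MRP = 1.9965% + 1.0216 × 4.9746% = 7.08%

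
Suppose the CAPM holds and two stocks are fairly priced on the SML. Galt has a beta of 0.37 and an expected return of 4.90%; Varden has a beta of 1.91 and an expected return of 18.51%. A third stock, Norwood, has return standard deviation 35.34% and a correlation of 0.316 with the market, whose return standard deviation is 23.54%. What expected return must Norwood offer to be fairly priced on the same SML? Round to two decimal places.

5.82%

MRP = (18.51% − 4.90%) / (1.91 − 0.37) = 8.8377%
R_f = 4.90% − 0.37 × 8.8377% = 1.6301%
β_Norwood = ρ·σ_i/σ_m = 0.316 × 35.34 / 23.54 = 0.4744
E(R_Norwood) = R_f + β × MRP = 1.6301% + 0.4744 × 8.8377% = 5.82%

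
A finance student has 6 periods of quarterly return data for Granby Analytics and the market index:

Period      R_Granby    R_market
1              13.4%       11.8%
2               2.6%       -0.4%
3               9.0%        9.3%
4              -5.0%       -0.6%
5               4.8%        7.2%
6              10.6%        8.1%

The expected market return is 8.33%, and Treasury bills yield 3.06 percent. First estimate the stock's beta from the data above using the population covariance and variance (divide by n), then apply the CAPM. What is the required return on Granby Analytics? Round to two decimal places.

Mean R_i = (13.4 + 2.6 + 9.0 − 5.0 + 4.8 + 10.6) / 6 = 5.9000%
Mean R_m = (11.8 − 0.4 + 9.3 − 0.6 + 7.2 + 8.1) / 6 = 5.9000%
Σ(R_i − R̄_i)(R_m − R̄_m) = 155.3400  ⇒  Cov = 155.3400 / 6 = 25.8900
Σ(R_m − R̄_m)² = 134.8400  ⇒  Var(R_m) = 134.8400 / 6 = 22.4733
β = Cov / Var(R_m) = 25.8900 / 22.4733 = 1.1520
MRP = 8.33% − 3.06% = 5.27%
E(R) = R_f + β × MRP = 3.06% + 1.1520 × 5.27% = 9.13%

9.13%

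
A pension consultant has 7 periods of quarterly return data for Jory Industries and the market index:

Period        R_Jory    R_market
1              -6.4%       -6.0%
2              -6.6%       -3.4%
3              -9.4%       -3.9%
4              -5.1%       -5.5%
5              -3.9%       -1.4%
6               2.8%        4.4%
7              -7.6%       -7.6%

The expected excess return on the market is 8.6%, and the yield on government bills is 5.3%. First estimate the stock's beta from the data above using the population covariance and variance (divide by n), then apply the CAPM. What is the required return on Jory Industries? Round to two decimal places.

12.64%

Mean R_i = (-6.4 − 6.6 − 9.4 − 5.1 − 3.9 + 2.8 − 7.6) / 7 = -5.1714%
Mean R_m = (-6.0 − 3.4 − 3.9 − 5.5 − 1.4 + 4.4 − 7.6) / 7 = -3.3429%
Σ(R_i − R̄_i)(R_m − R̄_m) = 80.0786  ⇒  Cov = 80.0786 / 7 = 11.4398
Σ(R_m − R̄_m)² = 93.8771  ⇒  Var(R_m) = 93.8771 / 7 = 13.4110
β = Cov / Var(R_m) = 11.4398 / 13.4110 = 0.8530
E(R) = R_f + β × MRP = 5.3% + 0.8530 × 8.6% = 12.64%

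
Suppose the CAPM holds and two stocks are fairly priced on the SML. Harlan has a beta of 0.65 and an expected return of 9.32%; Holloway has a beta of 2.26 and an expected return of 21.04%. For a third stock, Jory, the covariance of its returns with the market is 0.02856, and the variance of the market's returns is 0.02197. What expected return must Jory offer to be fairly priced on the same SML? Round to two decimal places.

14.05%

MRP = (21.04% − 9.32%) / (2.26 − 0.65) = 7.2795%
R_f = 9.32% − 0.65 × 7.2795% = 4.5883%
β_Jory = Cov / Var(R_m) = 0.02856 / 0.02197 = 1.3000
E(R_Jory) = R_f + β × MRP = 4.5883% + 1.3000 × 7.2795% = 14.05%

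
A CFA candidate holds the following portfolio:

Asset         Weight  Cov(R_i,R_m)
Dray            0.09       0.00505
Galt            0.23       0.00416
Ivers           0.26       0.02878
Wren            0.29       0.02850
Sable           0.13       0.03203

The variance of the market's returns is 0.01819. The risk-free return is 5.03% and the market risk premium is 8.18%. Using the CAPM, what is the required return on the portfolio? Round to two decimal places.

β_Dray = 0.00505 / 0.01819 = 0.2776
β_Galt = 0.00416 / 0.01819 = 0.2287
β_Ivers = 0.02878 / 0.01819 = 1.5822
β_Wren = 0.02850 / 0.01819 = 1.5668
β_Sable = 0.03203 / 0.01819 = 1.7609
β_P = Σ w_i β_i = 0.09×0.2776 + 0.23×0.2287 + 0.26×1.5822 + 0.29×1.5668 + 0.13×1.7609 = 1.1722
E(R_P) = R_f + β_P × MRP = 5.03% + 1.1722 × 8.18% = 14.62%

14.62%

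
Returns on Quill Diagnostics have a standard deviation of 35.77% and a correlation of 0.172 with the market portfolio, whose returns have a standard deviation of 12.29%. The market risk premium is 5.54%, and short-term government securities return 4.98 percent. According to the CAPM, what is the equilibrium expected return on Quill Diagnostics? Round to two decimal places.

7.75%

β = ρ × σ_i / σ_m = 0.172 × 35.77% / 12.29% = 0.5006
E(R) = 4.98% + 0.5006 × 5.54% = 7.75%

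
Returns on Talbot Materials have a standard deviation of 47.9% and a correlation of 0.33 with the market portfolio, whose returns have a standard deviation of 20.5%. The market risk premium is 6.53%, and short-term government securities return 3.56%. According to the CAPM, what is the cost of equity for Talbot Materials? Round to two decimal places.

β = ρ × σ_i / σ_m = 0.33 × 47.9% / 20.5% = 0.7711
E(R) = 3.56% + 0.7711 × 6.53% = 8.60%

8.60%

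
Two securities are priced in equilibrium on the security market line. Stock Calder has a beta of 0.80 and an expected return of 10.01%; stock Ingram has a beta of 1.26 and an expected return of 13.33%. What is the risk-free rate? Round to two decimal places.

Both satisfy E(R) = R_f + β·MRP, so the slope of the SML is
MRP = (13.33% − 10.01%) / (1.26 − 0.80) = 3.32% / 0.46 = 7.2174%
R_f = E(R_Calder) − β_Calder·MRP = 10.01% − 0.80 × 7.2174% = 4.2361%

4.24%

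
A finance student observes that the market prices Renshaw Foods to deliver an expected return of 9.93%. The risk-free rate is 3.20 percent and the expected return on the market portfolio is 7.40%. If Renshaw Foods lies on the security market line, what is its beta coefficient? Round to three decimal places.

MRP = 7.40% − 3.20% = 4.20%
β = (E(R) − R_f) / MRP = (9.93% − 3.20%) / 4.20% = 6.73% / 4.20% = 1.602

1.602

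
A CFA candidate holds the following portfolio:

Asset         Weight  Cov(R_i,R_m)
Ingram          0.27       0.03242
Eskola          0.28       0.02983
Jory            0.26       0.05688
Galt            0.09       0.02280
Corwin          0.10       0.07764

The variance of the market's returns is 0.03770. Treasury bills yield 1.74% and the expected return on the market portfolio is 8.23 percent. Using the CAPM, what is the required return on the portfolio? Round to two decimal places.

8.92%

β_Ingram = 0.03242 / 0.03770 = 0.8599
β_Eskola = 0.02983 / 0.03770 = 0.7912
β_Jory = 0.05688 / 0.03770 = 1.5088
β_Galt = 0.02280 / 0.03770 = 0.6048
β_Corwin = 0.07764 / 0.03770 = 2.0594
β_P = Σ w_i β_i = 0.27×0.8599 + 0.28×0.7912 + 0.26×1.5088 + 0.09×0.6048 + 0.10×2.0594 = 1.1064
MRP = 8.23% − 1.74% = 6.49%
E(R_P) = R_f + β_P × MRP = 1.74% + 1.1064 × 6.49% = 8.92%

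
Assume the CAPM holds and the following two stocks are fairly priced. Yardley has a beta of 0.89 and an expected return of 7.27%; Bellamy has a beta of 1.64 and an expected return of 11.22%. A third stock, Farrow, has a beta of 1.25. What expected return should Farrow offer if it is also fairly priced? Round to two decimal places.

9.17%

MRP (SML slope) = (11.22% − 7.27%) / (1.64 − 0.89) = 3.95% / 0.75 = 5.2667%
R_f (intercept) = 7.27% − 0.89 × 5.2667% = 2.5826%
E(R_Farrow) = R_f + β × MRP = 2.5826% + 1.25 × 5.2667% = 9.17%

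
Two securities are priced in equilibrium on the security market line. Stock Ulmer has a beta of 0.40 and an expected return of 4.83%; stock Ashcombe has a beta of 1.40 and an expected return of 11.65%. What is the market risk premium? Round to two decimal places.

Both satisfy E(R) = R_f + β·MRP, so the slope of the SML is
MRP = (11.65% − 4.83%) / (1.40 − 0.40) = 6.82% / 1.00 = 6.8200%

6.82%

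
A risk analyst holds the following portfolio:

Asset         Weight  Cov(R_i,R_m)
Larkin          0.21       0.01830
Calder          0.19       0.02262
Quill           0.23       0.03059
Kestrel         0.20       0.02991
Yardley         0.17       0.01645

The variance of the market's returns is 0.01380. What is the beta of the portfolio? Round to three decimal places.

1.736

β_Larkin = 0.01830 / 0.01380 = 1.3261
β_Calder = 0.02262 / 0.01380 = 1.6391
β_Quill = 0.03059 / 0.01380 = 2.2167
β_Kestrel = 0.02991 / 0.01380 = 2.1674
β_Yardley = 0.01645 / 0.01380 = 1.1920
β_P = Σ w_i β_i = 0.21×1.3261 + 0.19×1.6391 + 0.23×2.2167 + 0.20×2.1674 + 0.17×1.1920 = 1.7359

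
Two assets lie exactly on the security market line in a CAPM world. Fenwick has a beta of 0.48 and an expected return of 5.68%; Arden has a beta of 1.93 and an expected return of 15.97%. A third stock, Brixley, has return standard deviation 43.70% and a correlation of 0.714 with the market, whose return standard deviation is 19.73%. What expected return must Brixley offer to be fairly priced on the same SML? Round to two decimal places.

MRP = (15.97% − 5.68%) / (1.93 − 0.48) = 7.0966%
R_f = 5.68% − 0.48 × 7.0966% = 2.2736%
β_Brixley = ρ·σ_i/σ_m = 0.714 × 43.70 / 19.73 = 1.5814
E(R_Brixley) = R_f + β × MRP = 2.2736% + 1.5814 × 7.0966% = 13.50%

13.50%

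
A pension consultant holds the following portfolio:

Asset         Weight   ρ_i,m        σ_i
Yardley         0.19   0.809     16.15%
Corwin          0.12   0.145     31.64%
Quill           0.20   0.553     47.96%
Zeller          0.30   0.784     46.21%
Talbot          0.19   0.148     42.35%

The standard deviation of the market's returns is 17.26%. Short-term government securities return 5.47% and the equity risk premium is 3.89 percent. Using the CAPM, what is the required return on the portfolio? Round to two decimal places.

10.07%

β_Yardley = 0.809 × 16.15% / 17.26% = 0.7570
β_Corwin = 0.145 × 31.64% / 17.26% = 0.2658
β_Quill = 0.553 × 47.96% / 17.26% = 1.5366
β_Zeller = 0.784 × 46.21% / 17.26% = 2.0990
β_Talbot = 0.148 × 42.35% / 17.26% = 0.3631
β_P = Σ w_i β_i = 0.19×0.7570 + 0.12×0.2658 + 0.20×1.5366 + 0.30×2.0990 + 0.19×0.3631 = 1.1817
E(R_P) = R_f + β_P × MRP = 5.47% + 1.1817 × 3.89% = 10.07%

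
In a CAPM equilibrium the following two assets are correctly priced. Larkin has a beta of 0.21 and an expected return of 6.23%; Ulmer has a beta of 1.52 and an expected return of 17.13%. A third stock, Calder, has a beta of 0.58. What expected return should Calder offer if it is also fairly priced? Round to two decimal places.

9.31%

MRP (SML slope) = (17.13% − 6.23%) / (1.52 − 0.21) = 10.90% / 1.31 = 8.3206%
R_f (intercept) = 6.23% − 0.21 × 8.3206% = 4.4827%
E(R_Calder) = R_f + β × MRP = 4.4827% + 0.58 × 8.3206% = 9.31%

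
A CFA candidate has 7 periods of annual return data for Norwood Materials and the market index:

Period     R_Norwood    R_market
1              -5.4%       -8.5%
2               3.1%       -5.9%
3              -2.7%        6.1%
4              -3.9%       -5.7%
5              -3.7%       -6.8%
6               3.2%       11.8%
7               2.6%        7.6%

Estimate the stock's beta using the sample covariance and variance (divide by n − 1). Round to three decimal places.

Mean R_i = (-5.4 + 3.1 − 2.7 − 3.9 − 3.7 + 3.2 + 2.6) / 7 = -0.9714%
Mean R_m = (-8.5 − 5.9 + 6.1 − 5.7 − 6.8 + 11.8 + 7.6) / 7 = -0.2000%
Σ(R_i − R̄_i)(R_m − R̄_m) = 114.6900  ⇒  Cov = 114.6900 / 6 = 19.1150
Σ(R_m − R̄_m)² = 419.7200  ⇒  Var(R_m) = 419.7200 / 6 = 69.9533
β = Cov / Var(R_m) = 19.1150 / 69.9533 = 0.2733

0.273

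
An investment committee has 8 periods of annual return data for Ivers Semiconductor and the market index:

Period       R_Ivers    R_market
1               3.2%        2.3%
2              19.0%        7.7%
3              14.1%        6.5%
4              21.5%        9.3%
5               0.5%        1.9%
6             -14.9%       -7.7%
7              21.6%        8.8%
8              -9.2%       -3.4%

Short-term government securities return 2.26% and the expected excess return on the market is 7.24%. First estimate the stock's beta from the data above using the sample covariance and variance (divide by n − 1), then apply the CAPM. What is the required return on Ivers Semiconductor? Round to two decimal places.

18.82%

Mean R_i = (3.2 + 19.0 + 14.1 + 21.5 + 0.5 − 14.9 + 21.6 − 9.2) / 8 = 6.9750%
Mean R_m = (2.3 + 7.7 + 6.5 + 9.3 + 1.9 − 7.7 + 8.8 − 3.4) / 8 = 3.1750%
Σ(R_i − R̄_i)(R_m − R̄_m) = 605.1350  ⇒  Cov = 605.1350 / 7 = 86.4479
Σ(R_m − R̄_m)² = 264.5750  ⇒  Var(R_m) = 264.5750 / 7 = 37.7964
β = Cov / Var(R_m) = 86.4479 / 37.7964 = 2.2872
E(R) = R_f + β × MRP = 2.26% + 2.2872 × 7.24% = 18.82%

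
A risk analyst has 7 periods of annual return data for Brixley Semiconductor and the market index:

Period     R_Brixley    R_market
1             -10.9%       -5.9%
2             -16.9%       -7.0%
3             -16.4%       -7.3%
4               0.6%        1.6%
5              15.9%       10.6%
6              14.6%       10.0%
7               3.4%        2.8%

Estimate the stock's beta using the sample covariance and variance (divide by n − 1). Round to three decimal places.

1.778

Mean R_i = (-10.9 − 16.9 − 16.4 + 0.6 + 15.9 + 14.6 + 3.4) / 7 = -1.3857%
Mean R_m = (-5.9 − 7.0 − 7.3 + 1.6 + 10.6 + 10.0 + 2.8) / 7 = 0.6857%
Σ(R_i − R̄_i)(R_m − R̄_m) = 634.0014  ⇒  Cov = 634.0014 / 6 = 105.6669
Σ(R_m − R̄_m)² = 356.5686  ⇒  Var(R_m) = 356.5686 / 6 = 59.4281
β = Cov / Var(R_m) = 105.6669 / 59.4281 = 1.7781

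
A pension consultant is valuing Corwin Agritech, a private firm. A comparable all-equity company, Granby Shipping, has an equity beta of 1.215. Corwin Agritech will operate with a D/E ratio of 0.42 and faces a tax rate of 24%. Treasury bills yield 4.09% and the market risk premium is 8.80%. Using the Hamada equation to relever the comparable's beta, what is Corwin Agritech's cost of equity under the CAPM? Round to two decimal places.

18.19%

β_L = β_U × [1 + (1 − t)(D/E)] = 1.215 × [1 + (1 − 0.24) × 0.42]
    = 1.215 × [1 + 0.76 × 0.42] = 1.215 × 1.3192 = 1.6028
E(R) = R_f + β_L × MRP = 4.09% + 1.6028 × 8.80% = 18.19%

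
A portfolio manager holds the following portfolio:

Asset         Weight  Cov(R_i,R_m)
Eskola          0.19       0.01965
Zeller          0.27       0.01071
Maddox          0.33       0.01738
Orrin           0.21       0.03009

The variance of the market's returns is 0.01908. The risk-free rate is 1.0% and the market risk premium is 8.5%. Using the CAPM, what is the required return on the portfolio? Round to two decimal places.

β_Eskola = 0.01965 / 0.01908 = 1.0299
β_Zeller = 0.01071 / 0.01908 = 0.5613
β_Maddox = 0.01738 / 0.01908 = 0.9109
β_Orrin = 0.03009 / 0.01908 = 1.5770
β_P = Σ w_i β_i = 0.19×1.0299 + 0.27×0.5613 + 0.33×0.9109 + 0.21×1.5770 = 0.9790
E(R_P) = R_f + β_P × MRP = 1.0% + 0.9790 × 8.5% = 9.32%

9.32%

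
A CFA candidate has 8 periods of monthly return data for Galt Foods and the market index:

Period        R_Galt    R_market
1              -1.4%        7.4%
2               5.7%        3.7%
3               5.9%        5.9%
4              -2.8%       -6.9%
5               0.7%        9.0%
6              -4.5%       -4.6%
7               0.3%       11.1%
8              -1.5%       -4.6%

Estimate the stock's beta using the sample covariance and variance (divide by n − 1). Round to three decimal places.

Mean R_i = (-1.4 + 5.7 + 5.9 − 2.8 + 0.7 − 4.5 + 0.3 − 1.5) / 8 = 0.3000%
Mean R_m = (7.4 + 3.7 + 5.9 − 6.9 + 9.0 − 4.6 + 11.1 − 4.6) / 8 = 2.6250%
Σ(R_i − R̄_i)(R_m − R̄_m) = 95.7900  ⇒  Cov = 95.7900 / 7 = 13.6843
Σ(R_m − R̄_m)² = 342.2750  ⇒  Var(R_m) = 342.2750 / 7 = 48.8964
β = Cov / Var(R_m) = 13.6843 / 48.8964 = 0.2799

0.280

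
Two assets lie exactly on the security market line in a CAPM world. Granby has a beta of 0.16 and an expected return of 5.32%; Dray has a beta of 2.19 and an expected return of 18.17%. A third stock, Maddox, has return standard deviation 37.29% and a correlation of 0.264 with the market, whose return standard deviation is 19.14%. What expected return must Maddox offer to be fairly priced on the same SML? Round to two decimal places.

7.56%

MRP = (18.17% − 5.32%) / (2.19 − 0.16) = 6.3300%
R_f = 5.32% − 0.16 × 6.3300% = 4.3072%
β_Maddox = ρ·σ_i/σ_m = 0.264 × 37.29 / 19.14 = 0.5143
E(R_Maddox) = R_f + β × MRP = 4.3072% + 0.5143 × 6.3300% = 7.56%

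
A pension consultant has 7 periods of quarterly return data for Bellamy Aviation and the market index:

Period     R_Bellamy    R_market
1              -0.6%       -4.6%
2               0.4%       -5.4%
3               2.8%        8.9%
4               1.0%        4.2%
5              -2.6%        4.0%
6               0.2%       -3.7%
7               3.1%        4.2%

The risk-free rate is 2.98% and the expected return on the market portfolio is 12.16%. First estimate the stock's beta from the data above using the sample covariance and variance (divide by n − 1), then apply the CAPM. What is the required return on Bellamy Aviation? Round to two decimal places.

Mean R_i = (-0.6 + 0.4 + 2.8 + 1.0 − 2.6 + 0.2 + 3.1) / 7 = 0.6143%
Mean R_m = (-4.6 − 5.4 + 8.9 + 4.2 + 4.0 − 3.7 + 4.2) / 7 = 1.0857%
Σ(R_i − R̄_i)(R_m − R̄_m) = 26.9314  ⇒  Cov = 26.9314 / 6 = 4.4886
Σ(R_m − R̄_m)² = 186.2486  ⇒  Var(R_m) = 186.2486 / 6 = 31.0414
β = Cov / Var(R_m) = 4.4886 / 31.0414 = 0.1446
MRP = 12.16% − 2.98% = 9.18%
E(R) = R_f + β × MRP = 2.98% + 0.1446 × 9.18% = 4.31%

4.31%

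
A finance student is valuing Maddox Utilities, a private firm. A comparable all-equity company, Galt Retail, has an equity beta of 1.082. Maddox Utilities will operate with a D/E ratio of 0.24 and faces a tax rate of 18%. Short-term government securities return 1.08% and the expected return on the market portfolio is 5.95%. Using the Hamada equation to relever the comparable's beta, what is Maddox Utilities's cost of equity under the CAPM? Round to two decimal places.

7.39%

β_L = β_U × [1 + (1 − t)(D/E)] = 1.082 × [1 + (1 − 0.18) × 0.24]
    = 1.082 × [1 + 0.82 × 0.24] = 1.082 × 1.1968 = 1.2949
MRP = 5.95% − 1.08% = 4.87%
E(R) = R_f + β_L × MRP = 1.08% + 1.2949 × 4.87% = 7.39%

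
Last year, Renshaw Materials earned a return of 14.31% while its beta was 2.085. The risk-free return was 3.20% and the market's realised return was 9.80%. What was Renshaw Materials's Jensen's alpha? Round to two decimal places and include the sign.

-2.65%

Market excess return = 9.80% − 3.20% = 6.60%
CAPM benchmark = R_f + β(R_m − R_f) = 3.20% + 2.085 × 6.60% = 16.96100%
α = actual − benchmark = 14.31% − 16.96100% = -2.65%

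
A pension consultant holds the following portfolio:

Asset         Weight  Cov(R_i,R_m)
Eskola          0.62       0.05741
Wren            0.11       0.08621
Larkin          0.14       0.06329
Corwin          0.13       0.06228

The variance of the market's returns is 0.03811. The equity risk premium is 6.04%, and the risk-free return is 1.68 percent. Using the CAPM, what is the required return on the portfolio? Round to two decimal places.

11.51%

β_Eskola = 0.05741 / 0.03811 = 1.5064
β_Wren = 0.08621 / 0.03811 = 2.2621
β_Larkin = 0.06329 / 0.03811 = 1.6607
β_Corwin = 0.06228 / 0.03811 = 1.6342
β_P = Σ w_i β_i = 0.62×1.5064 + 0.11×2.2621 + 0.14×1.6607 + 0.13×1.6342 = 1.6277
E(R_P) = R_f + β_P × MRP = 1.68% + 1.6277 × 6.04% = 11.51%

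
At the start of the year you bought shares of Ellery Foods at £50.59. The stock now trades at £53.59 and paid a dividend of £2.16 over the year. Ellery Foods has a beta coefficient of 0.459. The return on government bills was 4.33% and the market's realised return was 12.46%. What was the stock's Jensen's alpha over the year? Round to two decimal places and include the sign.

Realised HPR = (P1 + D1 − P0) / P0 = (53.59 + 2.16 − 50.59) / 50.59 = 5.16 / 50.59 = 10.1996%
MRP = 12.46% − 4.33% = 8.13%
CAPM required = R_f + β·MRP = 4.33% + 0.459 × 8.13% = 8.06167%
α = realised − required = 10.1996% − 8.06167% = +2.14%

+2.14%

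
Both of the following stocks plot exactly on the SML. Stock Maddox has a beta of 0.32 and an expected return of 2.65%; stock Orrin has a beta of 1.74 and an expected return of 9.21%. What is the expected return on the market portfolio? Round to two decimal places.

5.79%

Both satisfy E(R) = R_f + β·MRP, so the slope of the SML is
MRP = (9.21% − 2.65%) / (1.74 − 0.32) = 6.56% / 1.42 = 4.6197%
R_f = E(R_Maddox) − β_Maddox·MRP = 2.65% − 0.32 × 4.6197% = 1.1717%
E(R_m) = R_f + MRP = 1.1717% + 4.6197% = 5.79%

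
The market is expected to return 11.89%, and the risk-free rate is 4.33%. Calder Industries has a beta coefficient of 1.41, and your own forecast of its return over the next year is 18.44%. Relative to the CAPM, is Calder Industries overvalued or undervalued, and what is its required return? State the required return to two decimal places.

Undervalued; required return 14.99%

MRP = 11.89% − 4.33% = 7.56%
Required return = R_f + β·MRP = 4.33% + 1.41 × 7.56% = 14.99%
Forecast 18.44% > required 14.99% → the stock plots above the SML → undervalued.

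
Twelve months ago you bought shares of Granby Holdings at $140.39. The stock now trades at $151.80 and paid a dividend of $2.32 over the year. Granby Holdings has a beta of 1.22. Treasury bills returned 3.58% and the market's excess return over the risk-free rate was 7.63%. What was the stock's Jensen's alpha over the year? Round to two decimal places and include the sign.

-3.11%

Realised HPR = (P1 + D1 − P0) / P0 = (151.80 + 2.32 − 140.39) / 140.39 = 13.73 / 140.39 = 9.7799%
CAPM required = R_f + β·MRP = 3.58% + 1.22 × 7.63% = 12.8886%
α = realised − required = 9.7799% − 12.8886% = -3.11%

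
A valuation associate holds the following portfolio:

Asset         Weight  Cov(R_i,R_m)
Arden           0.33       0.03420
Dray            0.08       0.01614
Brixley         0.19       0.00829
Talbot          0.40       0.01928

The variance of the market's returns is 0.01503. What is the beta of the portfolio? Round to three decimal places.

β_Arden = 0.03420 / 0.01503 = 2.2754
β_Dray = 0.01614 / 0.01503 = 1.0739
β_Brixley = 0.00829 / 0.01503 = 0.5516
β_Talbot = 0.01928 / 0.01503 = 1.2828
β_P = Σ w_i β_i = 0.33×2.2754 + 0.08×1.0739 + 0.19×0.5516 + 0.40×1.2828 = 1.4547

1.455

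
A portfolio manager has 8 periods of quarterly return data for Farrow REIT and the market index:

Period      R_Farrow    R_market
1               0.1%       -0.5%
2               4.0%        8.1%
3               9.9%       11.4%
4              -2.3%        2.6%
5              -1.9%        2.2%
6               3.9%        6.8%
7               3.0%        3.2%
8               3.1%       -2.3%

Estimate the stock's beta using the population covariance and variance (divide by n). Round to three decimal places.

Mean R_i = (0.1 + 4.0 + 9.9 − 2.3 − 1.9 + 3.9 + 3.0 + 3.1) / 8 = 2.4750%
Mean R_m = (-0.5 + 8.1 + 11.4 + 2.6 + 2.2 + 6.8 + 3.2 − 2.3) / 8 = 3.9375%
Σ(R_i − R̄_i)(R_m − R̄_m) = 86.0775  ⇒  Cov = 86.0775 / 8 = 10.7597
Σ(R_m − R̄_m)² = 145.1588  ⇒  Var(R_m) = 145.1588 / 8 = 18.1449
β = Cov / Var(R_m) = 10.7597 / 18.1449 = 0.5930

0.593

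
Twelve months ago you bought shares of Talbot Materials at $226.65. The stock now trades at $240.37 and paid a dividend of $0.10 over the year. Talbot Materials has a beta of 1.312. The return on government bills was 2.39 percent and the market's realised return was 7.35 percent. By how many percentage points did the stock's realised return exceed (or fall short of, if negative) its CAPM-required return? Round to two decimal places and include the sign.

-2.80%

Realised HPR = (P1 + D1 − P0) / P0 = (240.37 + 0.10 − 226.65) / 226.65 = 13.82 / 226.65 = 6.0975%
MRP = 7.35% − 2.39% = 4.96%
CAPM required = R_f + β·MRP = 2.39% + 1.312 × 4.96% = 8.89752%
α = realised − required = 6.0975% − 8.89752% = -2.80%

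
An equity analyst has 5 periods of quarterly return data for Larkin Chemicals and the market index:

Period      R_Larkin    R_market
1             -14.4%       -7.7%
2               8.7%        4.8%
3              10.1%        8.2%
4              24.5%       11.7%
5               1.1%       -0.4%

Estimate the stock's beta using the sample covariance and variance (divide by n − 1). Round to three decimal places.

Mean R_i = (-14.4 + 8.7 + 10.1 + 24.5 + 1.1) / 5 = 6.0000%
Mean R_m = (-7.7 + 4.8 + 8.2 + 11.7 − 0.4) / 5 = 3.3200%
Σ(R_i − R̄_i)(R_m − R̄_m) = 422.0700  ⇒  Cov = 422.0700 / 4 = 105.5175
Σ(R_m − R̄_m)² = 231.5080  ⇒  Var(R_m) = 231.5080 / 4 = 57.8770
β = Cov / Var(R_m) = 105.5175 / 57.8770 = 1.8231

1.823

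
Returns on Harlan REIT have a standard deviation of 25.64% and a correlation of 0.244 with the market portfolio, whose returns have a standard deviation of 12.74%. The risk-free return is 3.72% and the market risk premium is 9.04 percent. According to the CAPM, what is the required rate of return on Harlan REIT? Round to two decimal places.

8.16%

β = ρ × σ_i / σ_m = 0.244 × 25.64% / 12.74% = 0.4911
E(R) = 3.72% + 0.4911 × 9.04% = 8.16%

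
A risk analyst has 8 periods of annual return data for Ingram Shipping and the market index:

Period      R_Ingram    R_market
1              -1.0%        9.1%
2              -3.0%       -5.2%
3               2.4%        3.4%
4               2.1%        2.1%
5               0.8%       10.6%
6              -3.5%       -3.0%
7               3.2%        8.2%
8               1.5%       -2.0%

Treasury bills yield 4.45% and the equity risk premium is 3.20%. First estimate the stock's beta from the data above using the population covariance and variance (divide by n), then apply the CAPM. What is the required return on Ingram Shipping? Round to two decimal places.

Mean R_i = (-1.0 − 3.0 + 2.4 + 2.1 + 0.8 − 3.5 + 3.2 + 1.5) / 8 = 0.3125%
Mean R_m = (9.1 − 5.2 + 3.4 + 2.1 + 10.6 − 3.0 + 8.2 − 2.0) / 8 = 2.9000%
Σ(R_i − R̄_i)(R_m − R̄_m) = 54.0400  ⇒  Cov = 54.0400 / 8 = 6.7550
Σ(R_m − R̄_m)² = 251.1400  ⇒  Var(R_m) = 251.1400 / 8 = 31.3925
β = Cov / Var(R_m) = 6.7550 / 31.3925 = 0.2152
E(R) = R_f + β × MRP = 4.45% + 0.2152 × 3.20% = 5.14%

5.14%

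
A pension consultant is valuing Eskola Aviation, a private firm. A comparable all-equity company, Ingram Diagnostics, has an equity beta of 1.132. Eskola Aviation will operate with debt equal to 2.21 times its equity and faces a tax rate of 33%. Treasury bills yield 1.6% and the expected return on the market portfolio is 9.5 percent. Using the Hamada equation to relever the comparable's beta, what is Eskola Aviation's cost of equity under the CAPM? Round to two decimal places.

23.78%

β_L = β_U × [1 + (1 − t)(D/E)] = 1.132 × [1 + (1 − 0.33) × 2.21]
    = 1.132 × [1 + 0.67 × 2.21] = 1.132 × 2.4807 = 2.8082
MRP = 9.5% − 1.6% = 7.90%
E(R) = R_f + β_L × MRP = 1.6% + 2.8082 × 7.9% = 23.78%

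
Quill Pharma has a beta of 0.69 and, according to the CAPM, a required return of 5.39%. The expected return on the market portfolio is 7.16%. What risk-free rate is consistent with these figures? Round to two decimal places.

1.45%

E(R) = R_f + β(E(R_m) − R_f) = R_f(1 − β) + β·E(R_m)
5.39% = R_f × (1 − 0.69) + 0.69 × 7.16%
5.39% = R_f × 0.31 + 4.9404%
R_f = (5.39% − 4.9404%) / 0.31 = 1.45%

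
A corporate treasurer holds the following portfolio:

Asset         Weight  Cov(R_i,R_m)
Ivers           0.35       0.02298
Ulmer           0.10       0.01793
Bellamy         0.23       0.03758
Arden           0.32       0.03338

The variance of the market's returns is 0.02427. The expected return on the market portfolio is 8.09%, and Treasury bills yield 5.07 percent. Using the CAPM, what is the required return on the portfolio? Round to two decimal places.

β_Ivers = 0.02298 / 0.02427 = 0.9468
β_Ulmer = 0.01793 / 0.02427 = 0.7388
β_Bellamy = 0.03758 / 0.02427 = 1.5484
β_Arden = 0.03338 / 0.02427 = 1.3754
β_P = Σ w_i β_i = 0.35×0.9468 + 0.10×0.7388 + 0.23×1.5484 + 0.32×1.3754 = 1.2015
MRP = 8.09% − 5.07% = 3.02%
E(R_P) = R_f + β_P × MRP = 5.07% + 1.2015 × 3.02% = 8.70%

8.70%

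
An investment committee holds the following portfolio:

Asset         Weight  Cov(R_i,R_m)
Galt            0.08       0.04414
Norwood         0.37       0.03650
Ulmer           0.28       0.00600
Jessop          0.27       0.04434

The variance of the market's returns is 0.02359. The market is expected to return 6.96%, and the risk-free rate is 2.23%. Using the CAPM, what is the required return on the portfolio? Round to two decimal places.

8.38%

β_Galt = 0.04414 / 0.02359 = 1.8711
β_Norwood = 0.03650 / 0.02359 = 1.5473
β_Ulmer = 0.00600 / 0.02359 = 0.2543
β_Jessop = 0.04434 / 0.02359 = 1.8796
β_P = Σ w_i β_i = 0.08×1.8711 + 0.37×1.5473 + 0.28×0.2543 + 0.27×1.8796 = 1.3009
MRP = 6.96% − 2.23% = 4.73%
E(R_P) = R_f + β_P × MRP = 2.23% + 1.3009 × 4.73% = 8.38%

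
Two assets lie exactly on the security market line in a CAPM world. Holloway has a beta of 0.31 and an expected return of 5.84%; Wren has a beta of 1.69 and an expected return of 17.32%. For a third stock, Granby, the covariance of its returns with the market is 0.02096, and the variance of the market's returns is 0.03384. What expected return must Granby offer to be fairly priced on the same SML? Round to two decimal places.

MRP = (17.32% − 5.84%) / (1.69 − 0.31) = 8.3188%
R_f = 5.84% − 0.31 × 8.3188% = 3.2612%
β_Granby = Cov / Var(R_m) = 0.02096 / 0.03384 = 0.6194
E(R_Granby) = R_f + β × MRP = 3.2612% + 0.6194 × 8.3188% = 8.41%

8.41%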